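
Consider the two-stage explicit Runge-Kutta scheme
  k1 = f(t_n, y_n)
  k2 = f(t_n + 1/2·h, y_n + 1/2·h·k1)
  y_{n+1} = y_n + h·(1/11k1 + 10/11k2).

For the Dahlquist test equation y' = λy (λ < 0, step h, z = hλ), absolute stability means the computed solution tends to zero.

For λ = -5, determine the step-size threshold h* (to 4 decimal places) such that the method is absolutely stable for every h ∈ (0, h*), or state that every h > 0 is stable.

(-2.2000,0); λ=-5 ⇒ h* = (11/5)/5 = 0.4400.

On y'=λy, z=hλ:
  k1=λy_n ⇒ h·k1=z·y_n;  k2=λ(1+1/2z)y_n ⇒ h·k2=z(1+1/2z)y_n
  y_{n+1}/y_n = 1 + 1/11z + 10/11z(1+1/2z) = 1 + z + 5/11z²
  ⇒ R(z) = 1 + z + 5/11z².

Need |R(x)|<1, x<0.
x=-1.03: |R|=0.4522
R=1: x+5/11x²=0 ⇒ x=−11/5=-2.2000; min R=1−1/(4·5/11)=0.4500>−1
Confirm numerically:
  x=-1.147: |R|=0.45100 <1
  x=-1.120: |R|=0.45018 <1
  x=-0.916: |R|=0.46539 <1
  x=-2.441: |R|=1.26740 >1
  x=-2.278: |R|=1.08077 >1
So |R|<1 on (-2.2000, 0).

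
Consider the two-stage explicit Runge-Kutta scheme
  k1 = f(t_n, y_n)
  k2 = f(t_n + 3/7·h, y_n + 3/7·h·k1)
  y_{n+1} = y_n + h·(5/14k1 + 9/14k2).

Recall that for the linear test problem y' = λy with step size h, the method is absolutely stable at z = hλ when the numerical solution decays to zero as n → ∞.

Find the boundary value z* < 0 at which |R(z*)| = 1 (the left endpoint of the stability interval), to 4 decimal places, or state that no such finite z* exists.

left endpoint -3.6296.

With y'=λy (z=hλ):
  k1=λy_n ⇒ h·k1=z·y_n;  k2=λ(1+3/7z)y_n ⇒ h·k2=z(1+3/7z)y_n
  y_{n+1}/y_n = 1 + 5/14z + 9/14z(1+3/7z) = 1 + z + 27/98z²
  Hence R(z) = 1 + z + 27/98z².

Solve |R(x)|<1 on ℝ⁻.
x=-1.17: |R|=0.2071
R=1: x+27/98x²=0 ⇒ x=−98/27=-3.6296; min R=1−1/(4·27/98)=0.0926>−1
Confirm numerically:
  x=-3.167: |R|=0.59634 <1
  x=-2.504: |R|=0.22345 <1
  x=-2.195: |R|=0.13242 <1
  x=-4.116: |R|=1.55154 >1
  x=-3.832: |R|=1.21365 >1
So |R|<1 on (-3.6296, 0).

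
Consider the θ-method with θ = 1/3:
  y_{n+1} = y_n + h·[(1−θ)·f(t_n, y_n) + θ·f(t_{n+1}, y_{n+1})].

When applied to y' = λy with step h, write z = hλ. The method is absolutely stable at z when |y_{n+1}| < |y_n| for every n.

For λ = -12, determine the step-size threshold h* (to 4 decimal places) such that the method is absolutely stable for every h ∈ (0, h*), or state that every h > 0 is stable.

(-6.0000,0); λ=-12 ⇒ h* = (6)/12 = 0.5000.

Test eqn y'=λy, z=hλ:
  y_{n+1} = y_n + z·[2/3·y_n + 1/3·y_{n+1}] ⇒ (1 − 1/3z)y_{n+1} = (1 + 2/3z)y_n
  Hence R(z) = (1 + 2/3z)/(1 − 1/3z).

Need |R(x)|<1, x<0.
x=-1.53: |R|=0.0132
R=−1: 1+2/3x = −1+1/3x ⇒ -1/3x=2 ⇒ x=2/(-1/3)=-6.0000
Confirm numerically:
  x=-5.816: |R|=0.97913 <1
  x=-3.337: |R|=0.57977 <1
  x=-3.020: |R|=0.50498 <1
  x=-6.345: |R|=1.03692 >1
  x=-6.231: |R|=1.02502 >1
  x=-6.170: |R|=1.01854 >1
Interval (-6.0000, 0).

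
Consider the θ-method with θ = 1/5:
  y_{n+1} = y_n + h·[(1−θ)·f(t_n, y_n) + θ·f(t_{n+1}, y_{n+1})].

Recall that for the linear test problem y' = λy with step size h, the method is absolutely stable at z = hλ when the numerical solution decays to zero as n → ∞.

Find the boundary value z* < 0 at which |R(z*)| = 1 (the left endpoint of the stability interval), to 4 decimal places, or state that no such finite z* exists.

With y'=λy (z=hλ):
  y_{n+1} = y_n + z·[4/5·y_n + 1/5·y_{n+1}] ⇒ (1 − 1/5z)y_{n+1} = (1 + 4/5z)y_n
  ⇒ R(z) = (1 + 4/5z)/(1 − 1/5z).

Boundary: |R(x)|=1, x<0.
x=-0.58: |R|=0.4803
R=−1: 1+4/5x = −1+1/5x ⇒ -3/5x=2 ⇒ x=2/(-3/5)=-3.3333
Confirm numerically:
  x=-2.922: |R|=0.84423 <1
  x=-2.640: |R|=0.72775 <1
  x=-1.653: |R|=0.24230 <1
  x=-3.789: |R|=1.15554 >1
  x=-3.515: |R|=1.06400 >1
So |R|<1 on (-3.3333, 0).

left endpoint -3.3333.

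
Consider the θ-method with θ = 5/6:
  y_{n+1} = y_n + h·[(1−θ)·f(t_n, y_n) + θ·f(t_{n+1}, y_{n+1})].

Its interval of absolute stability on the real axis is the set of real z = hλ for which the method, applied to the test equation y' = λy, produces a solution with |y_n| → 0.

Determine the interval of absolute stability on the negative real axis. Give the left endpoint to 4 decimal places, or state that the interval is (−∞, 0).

Test eqn y'=λy, z=hλ:
  y_{n+1} = y_n + z·[1/6·y_n + 5/6·y_{n+1}] ⇒ (1 − 5/6z)y_{n+1} = (1 + 1/6z)y_n
  R(z) = (1 + 1/6z)/(1 − 5/6z).

Solve |R(x)|<1 on ℝ⁻.
x=-1.16: |R|=0.4102
x=-2: |R|=0.2500
x=-10: |R|=0.0714
x=-100: |R|=0.1858
θ=5/6≥1/2 ⇒ |1+1/6x|<|1−5/6x| ∀x<0 ⇒ unbounded interval.

interval (−∞, 0).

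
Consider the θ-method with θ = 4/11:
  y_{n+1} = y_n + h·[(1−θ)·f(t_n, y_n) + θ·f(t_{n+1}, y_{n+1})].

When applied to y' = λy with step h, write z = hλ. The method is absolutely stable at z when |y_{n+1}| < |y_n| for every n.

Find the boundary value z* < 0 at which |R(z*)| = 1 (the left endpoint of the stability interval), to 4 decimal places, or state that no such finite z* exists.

z* = -7.3333.

Set f=λy, z=hλ:
  y_{n+1} = y_n + z·[7/11·y_n + 4/11·y_{n+1}] ⇒ (1 − 4/11z)y_{n+1} = (1 + 7/11z)y_n
  R(z) = (1 + 7/11z)/(1 − 4/11z).

Boundary: |R(x)|=1, x<0.
x=-0.37: |R|=0.6739
R=−1: 1+7/11x = −1+4/11x ⇒ -3/11x=2 ⇒ x=2/(-3/11)=-7.3333
Confirm numerically:
  x=-6.900: |R|=0.96632 <1
  x=-5.502: |R|=0.83356 <1
  x=-4.370: |R|=0.68785 <1
  x=-3.053: |R|=0.44679 <1
  x=-7.828: |R|=1.03507 >1
  x=-7.394: |R|=1.00449 >1
Interval (-7.3333, 0).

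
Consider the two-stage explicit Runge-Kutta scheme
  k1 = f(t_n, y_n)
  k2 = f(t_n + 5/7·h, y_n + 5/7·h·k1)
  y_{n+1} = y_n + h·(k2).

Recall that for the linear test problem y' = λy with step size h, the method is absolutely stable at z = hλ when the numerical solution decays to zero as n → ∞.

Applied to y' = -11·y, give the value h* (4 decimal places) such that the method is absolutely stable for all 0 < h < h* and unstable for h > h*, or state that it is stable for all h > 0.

(-1.4000,0); λ=-11 ⇒ h* = (7/5)/11 = 0.1273.

Test eqn y'=λy, z=hλ:
  k1=λy_n ⇒ h·k1=z·y_n;  k2=λ(1+5/7z)y_n ⇒ h·k2=z(1+5/7z)y_n
  y_{n+1}/y_n = 1 + z(1+5/7z) = 1 + z + 5/7z²
  R(z) = 1 + z + 5/7z².

Solve |R(x)|<1 on ℝ⁻.
x=-1.16: |R|=0.8011
R=1: x+5/7x²=0 ⇒ x=−7/5=-1.4000; min R=1−1/(4·5/7)=0.6500>−1
Confirm numerically:
  x=-1.158: |R|=0.79983 <1
  x=-1.122: |R|=0.77720 <1
  x=-1.062: |R|=0.74360 <1
  x=-0.716: |R|=0.65018 <1
  x=-1.998: |R|=1.85343 >1
  x=-1.895: |R|=1.67002 >1
  x=-1.645: |R|=1.28788 >1
So |R|<1 on (-1.4000, 0).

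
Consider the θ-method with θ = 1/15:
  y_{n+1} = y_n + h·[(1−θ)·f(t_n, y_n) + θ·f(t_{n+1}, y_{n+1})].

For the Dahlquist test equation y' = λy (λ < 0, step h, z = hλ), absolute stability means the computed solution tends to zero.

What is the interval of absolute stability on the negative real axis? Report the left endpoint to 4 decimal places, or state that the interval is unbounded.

With y'=λy (z=hλ):
  y_{n+1} = y_n + z·[14/15·y_n + 1/15·y_{n+1}] ⇒ (1 − 1/15z)y_{n+1} = (1 + 14/15z)y_n
  R(z) = (1 + 14/15z)/(1 − 1/15z).

Solve |R(x)|<1 on ℝ⁻.
x=-1.24: |R|=0.1453
R=−1: 1+14/15x = −1+1/15x ⇒ -13/15x=2 ⇒ x=2/(-13/15)=-2.3077
Confirm numerically:
  x=-2.257: |R|=0.96181 <1
  x=-2.046: |R|=0.80042 <1
  x=-1.017: |R|=0.04757 <1
  x=-2.896: |R|=1.42736 >1
  x=-2.496: |R|=1.13992 >1
  x=-2.452: |R|=1.10749 >1
Interval (-2.3077, 0).

(-2.3077, 0).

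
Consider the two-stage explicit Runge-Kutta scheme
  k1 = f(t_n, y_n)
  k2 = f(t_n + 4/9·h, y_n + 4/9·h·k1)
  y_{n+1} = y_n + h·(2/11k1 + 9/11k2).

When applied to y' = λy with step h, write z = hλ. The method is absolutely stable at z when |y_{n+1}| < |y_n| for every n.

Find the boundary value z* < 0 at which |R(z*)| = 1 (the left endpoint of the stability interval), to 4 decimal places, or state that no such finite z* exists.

With y'=λy (z=hλ):
  k1=λy_n ⇒ h·k1=z·y_n;  k2=λ(1+4/9z)y_n ⇒ h·k2=z(1+4/9z)y_n
  y_{n+1}/y_n = 1 + 2/11z + 9/11z(1+4/9z) = 1 + z + 4/11z²
  so R(z) = 1 + z + 4/11z².

Need |R(x)|<1, x<0.
x=-1.18: |R|=0.3263
R=1: x+4/11x²=0 ⇒ x=−11/4=-2.7500; min R=1−1/(4·4/11)=0.3125>−1
Confirm numerically:
  x=-2.635: |R|=0.88981 <1
  x=-2.623: |R|=0.87887 <1
  x=-1.877: |R|=0.40414 <1
  x=-2.976: |R|=1.24457 >1
  x=-2.800: |R|=1.05091 >1
So |R|<1 on (-2.7500, 0).

z* = -2.7500.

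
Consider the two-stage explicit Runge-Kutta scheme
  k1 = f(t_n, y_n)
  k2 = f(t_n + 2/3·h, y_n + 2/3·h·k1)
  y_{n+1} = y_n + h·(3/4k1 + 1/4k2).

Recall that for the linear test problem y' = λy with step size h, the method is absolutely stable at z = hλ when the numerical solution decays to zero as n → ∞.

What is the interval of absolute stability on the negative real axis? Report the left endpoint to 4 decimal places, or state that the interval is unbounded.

z∈(-6.0000,0).

Test eqn y'=λy, z=hλ:
  k1=λy_n ⇒ h·k1=z·y_n;  k2=λ(1+2/3z)y_n ⇒ h·k2=z(1+2/3z)y_n
  y_{n+1}/y_n = 1 + 3/4z + 1/4z(1+2/3z) = 1 + z + 1/6z²
  so R(z) = 1 + z + 1/6z².

Solve |R(x)|<1 on ℝ⁻.
x=-1.25: |R|=0.0104
R=1: x+1/6x²=0 ⇒ x=−6=-6.0000; min R=1−1/(4·1/6)=-0.5000>−1
Confirm numerically:
  x=-4.990: |R|=0.16002 <1
  x=-4.847: |R|=0.06857 <1
  x=-4.197: |R|=0.26120 <1
  x=-2.573: |R|=0.46961 <1
  x=-6.556: |R|=1.60752 >1
  x=-6.105: |R|=1.10684 >1
Stable set (-6.0000, 0).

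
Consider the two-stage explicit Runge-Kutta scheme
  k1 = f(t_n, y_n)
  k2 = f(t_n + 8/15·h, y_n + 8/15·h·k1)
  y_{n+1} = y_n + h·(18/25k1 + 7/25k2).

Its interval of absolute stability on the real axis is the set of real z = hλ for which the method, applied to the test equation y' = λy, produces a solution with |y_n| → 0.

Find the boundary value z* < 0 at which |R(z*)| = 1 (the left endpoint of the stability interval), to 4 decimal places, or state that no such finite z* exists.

With y'=λy (z=hλ):
  k1=λy_n ⇒ h·k1=z·y_n;  k2=λ(1+8/15z)y_n ⇒ h·k2=z(1+8/15z)y_n
  y_{n+1}/y_n = 1 + 18/25z + 7/25z(1+8/15z) = 1 + z + 56/375z²
  ⇒ R(z) = 1 + z + 56/375z².

Solve |R(x)|<1 on ℝ⁻.
x=-0.91: |R|=0.2137
R=1: x+56/375x²=0 ⇒ x=−375/56=-6.6964; min R=1−1/(4·56/375)=-0.6741>−1
Confirm numerically:
  x=-5.654: |R|=0.11985 <1
  x=-4.790: |R|=0.36368 <1
  x=-3.494: |R|=0.67093 <1
  x=-3.051: |R|=0.66092 <1
  x=-7.179: |R|=1.51735 >1
  x=-7.015: |R|=1.33373 >1
Interval (-6.6964, 0).

z* = -6.6964.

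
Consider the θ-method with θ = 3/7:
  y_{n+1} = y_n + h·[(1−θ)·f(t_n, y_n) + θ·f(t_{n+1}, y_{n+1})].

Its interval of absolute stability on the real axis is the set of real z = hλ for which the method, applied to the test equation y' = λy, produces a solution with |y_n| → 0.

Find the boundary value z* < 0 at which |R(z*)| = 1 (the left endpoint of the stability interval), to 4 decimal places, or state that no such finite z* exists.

Test eqn y'=λy, z=hλ:
  y_{n+1} = y_n + z·[4/7·y_n + 3/7·y_{n+1}] ⇒ (1 − 3/7z)y_{n+1} = (1 + 4/7z)y_n
  Hence R(z) = (1 + 4/7z)/(1 − 3/7z).

Solve |R(x)|<1 on ℝ⁻.
x=-1.65: |R|=0.0335
R=−1: 1+4/7x = −1+3/7x ⇒ -1/7x=2 ⇒ x=2/(-1/7)=-14.0000
Confirm numerically:
  x=-13.212: |R|=0.98310 <1
  x=-12.351: |R|=0.96257 <1
  x=-6.798: |R|=0.73710 <1
  x=-14.380: |R|=1.00758 >1
  x=-14.371: |R|=1.00740 >1
Interval (-14.0000, 0).

left endpoint -14.0000.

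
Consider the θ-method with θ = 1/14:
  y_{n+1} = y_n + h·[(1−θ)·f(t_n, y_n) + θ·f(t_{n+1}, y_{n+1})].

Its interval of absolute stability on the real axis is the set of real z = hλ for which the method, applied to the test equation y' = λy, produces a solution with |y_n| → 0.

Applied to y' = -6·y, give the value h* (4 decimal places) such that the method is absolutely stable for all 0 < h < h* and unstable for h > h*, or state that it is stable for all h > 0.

With y'=λy (z=hλ):
  y_{n+1} = y_n + z·[13/14·y_n + 1/14·y_{n+1}] ⇒ (1 − 1/14z)y_{n+1} = (1 + 13/14z)y_n
  so R(z) = (1 + 13/14z)/(1 − 1/14z).

Boundary: |R(x)|=1, x<0.
x=-1.44: |R|=0.3057
R=−1: 1+13/14x = −1+1/14x ⇒ -6/7x=2 ⇒ x=2/(-6/7)=-2.3333
Confirm numerically:
  x=-1.792: |R|=0.58865 <1
  x=-1.500: |R|=0.35484 <1
  x=-1.339: |R|=0.22211 <1
  x=-1.016: |R|=0.05274 <1
  x=-2.741: |R|=1.29222 >1
  x=-2.553: |R|=1.15925 >1
Stable set (-2.3333, 0).

(-2.3333,0); λ=-6 ⇒ h* = (7/3)/6 = 0.3889.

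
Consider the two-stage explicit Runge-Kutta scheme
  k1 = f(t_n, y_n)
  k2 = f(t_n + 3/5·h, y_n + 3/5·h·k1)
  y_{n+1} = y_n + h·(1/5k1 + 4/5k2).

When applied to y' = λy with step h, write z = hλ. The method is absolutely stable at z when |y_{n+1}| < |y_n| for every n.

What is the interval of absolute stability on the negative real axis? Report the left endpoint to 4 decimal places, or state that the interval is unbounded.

z∈(-2.0833,0).

Test eqn y'=λy, z=hλ:
  k1=λy_n ⇒ h·k1=z·y_n;  k2=λ(1+3/5z)y_n ⇒ h·k2=z(1+3/5z)y_n
  y_{n+1}/y_n = 1 + 1/5z + 4/5z(1+3/5z) = 1 + z + 12/25z²
  Hence R(z) = 1 + z + 12/25z².

Solve |R(x)|<1 on ℝ⁻.
x=-0.93: |R|=0.4852
R=1: x+12/25x²=0 ⇒ x=−25/12=-2.0833; min R=1−1/(4·12/25)=0.4792>−1
Confirm numerically:
  x=-1.874: |R|=0.81170 <1
  x=-1.500: |R|=0.58000 <1
  x=-1.379: |R|=0.53379 <1
  x=-2.479: |R|=1.47081 >1
  x=-2.449: |R|=1.42985 >1
So |R|<1 on (-2.0833, 0).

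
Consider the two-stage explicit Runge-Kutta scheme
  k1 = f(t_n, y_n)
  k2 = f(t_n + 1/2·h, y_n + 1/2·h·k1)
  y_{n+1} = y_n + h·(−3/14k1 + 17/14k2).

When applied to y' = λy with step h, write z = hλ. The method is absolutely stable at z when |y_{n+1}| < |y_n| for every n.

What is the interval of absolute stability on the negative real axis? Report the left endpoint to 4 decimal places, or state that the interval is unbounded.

Set f=λy, z=hλ:
  k1=λy_n ⇒ h·k1=z·y_n;  k2=λ(1+1/2z)y_n ⇒ h·k2=z(1+1/2z)y_n
  y_{n+1}/y_n = 1 − 3/14z + 17/14z(1+1/2z) = 1 + z + 17/28z²
  R(z) = 1 + z + 17/28z².

Boundary: |R(x)|=1, x<0.
x=-0.46: |R|=0.6685
R=1: x+17/28x²=0 ⇒ x=−28/17=-1.6471; min R=1−1/(4·17/28)=0.5882>−1
Confirm numerically:
  x=-1.545: |R|=0.90427 <1
  x=-1.393: |R|=0.78513 <1
  x=-0.967: |R|=0.60073 <1
  x=-0.935: |R|=0.59578 <1
  x=-2.240: |R|=1.80640 >1
  x=-2.118: |R|=1.60560 >1
  x=-2.060: |R|=1.51647 >1
Stable set (-1.6471, 0).

(-1.6471, 0).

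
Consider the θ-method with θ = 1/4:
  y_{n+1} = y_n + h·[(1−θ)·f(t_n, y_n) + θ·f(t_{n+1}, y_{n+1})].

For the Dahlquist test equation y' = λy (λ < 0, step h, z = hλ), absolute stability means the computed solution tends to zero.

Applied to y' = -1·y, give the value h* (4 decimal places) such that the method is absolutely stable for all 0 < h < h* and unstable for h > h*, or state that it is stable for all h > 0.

(-4.0000,0); λ=-1 ⇒ h* = (4)/1 = 4.0000.

Test eqn y'=λy, z=hλ:
  y_{n+1} = y_n + z·[3/4·y_n + 1/4·y_{n+1}] ⇒ (1 − 1/4z)y_{n+1} = (1 + 3/4z)y_n
  so R(z) = (1 + 3/4z)/(1 − 1/4z).

Need |R(x)|<1, x<0.
x=-1.31: |R|=0.0132
R=−1: 1+3/4x = −1+1/4x ⇒ -1/2x=2 ⇒ x=2/(-1/2)=-4.0000
Confirm numerically:
  x=-3.869: |R|=0.96670 <1
  x=-3.850: |R|=0.96178 <1
  x=-3.180: |R|=0.77159 <1
  x=-2.511: |R|=0.54262 <1
  x=-4.361: |R|=1.08635 >1
  x=-4.189: |R|=1.04616 >1
So |R|<1 on (-4.0000, 0).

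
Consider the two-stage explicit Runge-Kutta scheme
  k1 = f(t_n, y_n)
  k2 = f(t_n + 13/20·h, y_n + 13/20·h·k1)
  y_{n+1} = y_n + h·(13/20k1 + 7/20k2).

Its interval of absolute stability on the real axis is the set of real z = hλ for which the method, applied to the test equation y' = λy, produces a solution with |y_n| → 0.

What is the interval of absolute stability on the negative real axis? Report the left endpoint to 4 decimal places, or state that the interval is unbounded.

(-4.3956, 0).

Test eqn y'=λy, z=hλ:
  k1=λy_n ⇒ h·k1=z·y_n;  k2=λ(1+13/20z)y_n ⇒ h·k2=z(1+13/20z)y_n
  y_{n+1}/y_n = 1 + 13/20z + 7/20z(1+13/20z) = 1 + z + 91/400z²
  so R(z) = 1 + z + 91/400z².

Solve |R(x)|<1 on ℝ⁻.
x=-0.82: |R|=0.3330
R=1: x+91/400x²=0 ⇒ x=−400/91=-4.3956; min R=1−1/(4·91/400)=-0.0989>−1
Confirm numerically:
  x=-4.172: |R|=0.78777 <1
  x=-3.578: |R|=0.33447 <1
  x=-3.331: |R|=0.19324 <1
  x=-2.807: |R|=0.01447 <1
  x=-4.987: |R|=1.67096 >1
  x=-4.923: |R|=1.59067 >1
  x=-4.545: |R|=1.15447 >1
Stable set (-4.3956, 0).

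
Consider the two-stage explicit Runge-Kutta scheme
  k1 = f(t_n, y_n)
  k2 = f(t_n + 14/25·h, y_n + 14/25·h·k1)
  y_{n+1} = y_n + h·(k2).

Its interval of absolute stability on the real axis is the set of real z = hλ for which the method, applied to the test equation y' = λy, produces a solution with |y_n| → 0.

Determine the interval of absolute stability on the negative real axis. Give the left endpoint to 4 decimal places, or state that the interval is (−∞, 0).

z∈(-1.7857,0).

Test eqn y'=λy, z=hλ:
  k1=λy_n ⇒ h·k1=z·y_n;  k2=λ(1+14/25z)y_n ⇒ h·k2=z(1+14/25z)y_n
  y_{n+1}/y_n = 1 + z(1+14/25z) = 1 + z + 14/25z²
  Hence R(z) = 1 + z + 14/25z².

Boundary: |R(x)|=1, x<0.
x=-1.42: |R|=0.7092
R=1: x+14/25x²=0 ⇒ x=−25/14=-1.7857; min R=1−1/(4·14/25)=0.5536>−1
Confirm numerically:
  x=-1.282: |R|=0.63837 <1
  x=-1.121: |R|=0.58272 <1
  x=-0.897: |R|=0.55358 <1
  x=-1.990: |R|=1.22766 >1
  x=-1.814: |R|=1.02873 >1
Interval (-1.7857, 0).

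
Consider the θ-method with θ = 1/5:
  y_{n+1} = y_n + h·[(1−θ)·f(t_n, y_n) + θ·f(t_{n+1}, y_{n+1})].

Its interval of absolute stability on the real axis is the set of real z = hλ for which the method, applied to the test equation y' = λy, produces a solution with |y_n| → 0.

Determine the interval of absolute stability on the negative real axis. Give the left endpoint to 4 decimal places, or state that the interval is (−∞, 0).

Test eqn y'=λy, z=hλ:
  y_{n+1} = y_n + z·[4/5·y_n + 1/5·y_{n+1}] ⇒ (1 − 1/5z)y_{n+1} = (1 + 4/5z)y_n
  R(z) = (1 + 4/5z)/(1 − 1/5z).

Need |R(x)|<1, x<0.
x=-1.5: |R|=0.1538
R=−1: 1+4/5x = −1+1/5x ⇒ -3/5x=2 ⇒ x=2/(-3/5)=-3.3333
Confirm numerically:
  x=-2.980: |R|=0.86717 <1
  x=-2.296: |R|=0.57346 <1
  x=-1.704: |R|=0.27088 <1
  x=-1.632: |R|=0.23040 <1
  x=-3.564: |R|=1.08080 >1
  x=-3.398: |R|=1.02310 >1
Stable set (-3.3333, 0).

(-3.3333, 0).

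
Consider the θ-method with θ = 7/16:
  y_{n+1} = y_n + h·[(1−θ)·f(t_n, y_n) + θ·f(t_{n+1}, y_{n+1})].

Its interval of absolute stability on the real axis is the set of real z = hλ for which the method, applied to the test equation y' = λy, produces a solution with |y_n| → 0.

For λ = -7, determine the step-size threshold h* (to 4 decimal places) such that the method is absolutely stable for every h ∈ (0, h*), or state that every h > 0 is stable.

(-16.0000,0); λ=-7 ⇒ h* = (16)/7 = 2.2857.

Set f=λy, z=hλ:
  y_{n+1} = y_n + z·[9/16·y_n + 7/16·y_{n+1}] ⇒ (1 − 7/16z)y_{n+1} = (1 + 9/16z)y_n
  Hence R(z) = (1 + 9/16z)/(1 − 7/16z).

Solve |R(x)|<1 on ℝ⁻.
x=-1.66: |R|=0.0384
R=−1: 1+9/16x = −1+7/16x ⇒ -1/8x=2 ⇒ x=2/(-1/8)=-16.0000
Confirm numerically:
  x=-15.719: |R|=0.99554 <1
  x=-15.037: |R|=0.98412 <1
  x=-13.864: |R|=0.96221 <1
  x=-11.398: |R|=0.90391 <1
  x=-16.470: |R|=1.00716 >1
  x=-16.206: |R|=1.00318 >1
  x=-16.160: |R|=1.00248 >1
Stable set (-16.0000, 0).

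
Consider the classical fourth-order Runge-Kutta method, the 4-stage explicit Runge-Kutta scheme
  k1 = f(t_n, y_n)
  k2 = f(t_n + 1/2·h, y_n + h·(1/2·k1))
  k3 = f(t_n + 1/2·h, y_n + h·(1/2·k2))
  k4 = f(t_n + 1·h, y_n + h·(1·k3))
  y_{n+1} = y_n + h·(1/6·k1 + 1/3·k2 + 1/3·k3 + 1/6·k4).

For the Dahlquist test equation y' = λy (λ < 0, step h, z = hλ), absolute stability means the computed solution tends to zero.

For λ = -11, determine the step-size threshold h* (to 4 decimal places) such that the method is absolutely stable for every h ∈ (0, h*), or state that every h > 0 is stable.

With y'=λy (z=hλ):
  order 4, 4-stage ⇒ R(z)=1+z+z^2/2+z^3/6+z^4/24
  (e.g. R(-1.59)=0.27041, |R|=0.27041)

Find x<0 with |R(x)|<1.
x=-1.59: |R|=0.2704
|R(-2.66)|=0.8270 |R(-0.98)|=0.3818 |R(-0.83)|=0.4389
Bisect:
  x_lo=-3.4455 |R|=2.5452  x_hi=-0.0699 |R|=0.9325
  mid=-1.75769 |R|=0.27969 →hi
  mid=-2.60160 |R|=0.75657 →hi
  mid=-3.02355 |R|=1.42280 →lo
  mid=-2.81257 |R|=1.04192 →lo
  mid=-2.70709 |R|=0.88835 →hi
  mid=-2.75983 |R|=0.96228 →hi
  mid=-2.78620 |R|=1.00137 →lo
  mid=-2.77302 |R|=0.98165 →hi
  mid=-2.77961 |R|=0.99146 →hi
  mid=-2.78291 |R|=0.99641 →hi
  ...
  [-2.78538,-2.78517] ⇒ x*=-2.7853
Interval (-2.7853, 0).

(-2.7853,0); λ=-11 ⇒ h* = 0.2532.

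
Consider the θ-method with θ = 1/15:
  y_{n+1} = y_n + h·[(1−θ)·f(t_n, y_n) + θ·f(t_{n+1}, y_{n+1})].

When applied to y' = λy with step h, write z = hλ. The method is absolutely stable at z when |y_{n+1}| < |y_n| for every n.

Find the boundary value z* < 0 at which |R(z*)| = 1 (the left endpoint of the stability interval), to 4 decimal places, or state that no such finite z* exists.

z* = -2.3077.

With y'=λy (z=hλ):
  y_{n+1} = y_n + z·[14/15·y_n + 1/15·y_{n+1}] ⇒ (1 − 1/15z)y_{n+1} = (1 + 14/15z)y_n
  so R(z) = (1 + 14/15z)/(1 − 1/15z).

Solve |R(x)|<1 on ℝ⁻.
x=-1.31: |R|=0.2048
R=−1: 1+14/15x = −1+1/15x ⇒ -13/15x=2 ⇒ x=2/(-13/15)=-2.3077
Confirm numerically:
  x=-1.274: |R|=0.17427 <1
  x=-1.118: |R|=0.04045 <1
  x=-0.994: |R|=0.06778 <1
  x=-2.781: |R|=1.34604 >1
  x=-2.734: |R|=1.31251 >1
So |R|<1 on (-2.3077, 0).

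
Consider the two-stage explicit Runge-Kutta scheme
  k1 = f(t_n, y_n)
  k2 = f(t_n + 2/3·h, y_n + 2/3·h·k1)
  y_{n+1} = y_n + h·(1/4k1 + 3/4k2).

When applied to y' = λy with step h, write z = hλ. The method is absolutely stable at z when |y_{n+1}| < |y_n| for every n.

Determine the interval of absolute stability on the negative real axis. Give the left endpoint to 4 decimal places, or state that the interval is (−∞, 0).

With y'=λy (z=hλ):
  k1=λy_n ⇒ h·k1=z·y_n;  k2=λ(1+2/3z)y_n ⇒ h·k2=z(1+2/3z)y_n
  y_{n+1}/y_n = 1 + 1/4z + 3/4z(1+2/3z) = 1 + z + 1/2z²
  so R(z) = 1 + z + 1/2z².

Find x<0 with |R(x)|<1.
x=-0.96: |R|=0.5008
R=1: x+1/2x²=0 ⇒ x=−2=-2.0000; min R=1−1/(4·1/2)=0.5000>−1
Confirm numerically:
  x=-1.535: |R|=0.64311 <1
  x=-1.480: |R|=0.61520 <1
  x=-1.284: |R|=0.54033 <1
  x=-1.251: |R|=0.53150 <1
  x=-2.420: |R|=1.50820 >1
  x=-2.218: |R|=1.24176 >1
Interval (-2.0000, 0).

(-2.0000, 0).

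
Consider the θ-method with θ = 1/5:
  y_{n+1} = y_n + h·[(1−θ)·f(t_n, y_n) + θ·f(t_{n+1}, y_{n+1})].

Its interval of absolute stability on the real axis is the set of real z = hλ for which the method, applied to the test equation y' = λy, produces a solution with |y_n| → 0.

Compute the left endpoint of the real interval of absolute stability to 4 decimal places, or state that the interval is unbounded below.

left endpoint -3.3333.

On y'=λy, z=hλ:
  y_{n+1} = y_n + z·[4/5·y_n + 1/5·y_{n+1}] ⇒ (1 − 1/5z)y_{n+1} = (1 + 4/5z)y_n
  Hence R(z) = (1 + 4/5z)/(1 − 1/5z).

Need |R(x)|<1, x<0.
x=-1.04: |R|=0.1391
R=−1: 1+4/5x = −1+1/5x ⇒ -3/5x=2 ⇒ x=2/(-3/5)=-3.3333
Confirm numerically:
  x=-2.579: |R|=0.70141 <1
  x=-2.427: |R|=0.63390 <1
  x=-2.386: |R|=0.61522 <1
  x=-1.475: |R|=0.13900 <1
  x=-3.869: |R|=1.18119 >1
  x=-3.680: |R|=1.11982 >1
  x=-3.610: |R|=1.09640 >1
Stable set (-3.3333, 0).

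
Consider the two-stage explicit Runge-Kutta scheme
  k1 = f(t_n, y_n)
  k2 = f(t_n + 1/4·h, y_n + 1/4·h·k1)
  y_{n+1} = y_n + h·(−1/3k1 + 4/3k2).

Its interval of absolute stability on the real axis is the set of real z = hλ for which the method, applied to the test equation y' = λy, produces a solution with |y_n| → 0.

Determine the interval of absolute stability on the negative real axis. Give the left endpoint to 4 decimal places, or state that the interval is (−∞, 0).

(-3.0000, 0).

Test eqn y'=λy, z=hλ:
  k1=λy_n ⇒ h·k1=z·y_n;  k2=λ(1+1/4z)y_n ⇒ h·k2=z(1+1/4z)y_n
  y_{n+1}/y_n = 1 − 1/3z + 4/3z(1+1/4z) = 1 + z + 1/3z²
  ⇒ R(z) = 1 + z + 1/3z².

Need |R(x)|<1, x<0.
x=-0.92: |R|=0.3621
R=1: x+1/3x²=0 ⇒ x=−3=-3.0000; min R=1−1/(4·1/3)=0.2500>−1
Confirm numerically:
  x=-2.370: |R|=0.50230 <1
  x=-2.218: |R|=0.42184 <1
  x=-1.467: |R|=0.25036 <1
  x=-3.447: |R|=1.51360 >1
  x=-3.342: |R|=1.38099 >1
  x=-3.164: |R|=1.17297 >1
So |R|<1 on (-3.0000, 0).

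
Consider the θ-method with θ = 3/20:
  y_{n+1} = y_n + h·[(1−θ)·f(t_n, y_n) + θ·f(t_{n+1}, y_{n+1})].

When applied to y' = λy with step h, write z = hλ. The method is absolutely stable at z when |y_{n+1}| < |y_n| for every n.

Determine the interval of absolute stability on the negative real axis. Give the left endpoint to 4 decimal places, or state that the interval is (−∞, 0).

(-2.8571, 0).

On y'=λy, z=hλ:
  y_{n+1} = y_n + z·[17/20·y_n + 3/20·y_{n+1}] ⇒ (1 − 3/20z)y_{n+1} = (1 + 17/20z)y_n
  ⇒ R(z) = (1 + 17/20z)/(1 − 3/20z).

Find x<0 with |R(x)|<1.
x=-1.76: |R|=0.3924
R=−1: 1+17/20x = −1+3/20x ⇒ -7/10x=2 ⇒ x=2/(-7/10)=-2.8571
Confirm numerically:
  x=-2.459: |R|=0.79640 <1
  x=-2.380: |R|=0.75387 <1
  x=-1.500: |R|=0.22449 <1
  x=-3.170: |R|=1.14842 >1
  x=-3.057: |R|=1.09592 >1
  x=-2.906: |R|=1.02382 >1
So |R|<1 on (-2.8571, 0).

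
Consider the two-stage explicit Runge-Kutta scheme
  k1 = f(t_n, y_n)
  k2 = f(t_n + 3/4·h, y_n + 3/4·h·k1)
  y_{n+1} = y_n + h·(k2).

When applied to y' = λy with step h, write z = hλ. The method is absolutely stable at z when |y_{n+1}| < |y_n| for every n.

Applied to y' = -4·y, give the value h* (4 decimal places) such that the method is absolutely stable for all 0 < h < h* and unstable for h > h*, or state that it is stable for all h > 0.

With y'=λy (z=hλ):
  k1=λy_n ⇒ h·k1=z·y_n;  k2=λ(1+3/4z)y_n ⇒ h·k2=z(1+3/4z)y_n
  y_{n+1}/y_n = 1 + z(1+3/4z) = 1 + z + 3/4z²
  so R(z) = 1 + z + 3/4z².

Solve |R(x)|<1 on ℝ⁻.
x=-0.4: |R|=0.7200
R=1: x+3/4x²=0 ⇒ x=−4/3=-1.3333; min R=1−1/(4·3/4)=0.6667>−1
Confirm numerically:
  x=-1.231: |R|=0.90552 <1
  x=-1.125: |R|=0.82422 <1
  x=-0.891: |R|=0.70441 <1
  x=-1.681: |R|=1.43832 >1
  x=-1.568: |R|=1.27597 >1
  x=-1.483: |R|=1.16647 >1
So |R|<1 on (-1.3333, 0).

(-1.3333,0); λ=-4 ⇒ h* = (4/3)/4 = 0.3333.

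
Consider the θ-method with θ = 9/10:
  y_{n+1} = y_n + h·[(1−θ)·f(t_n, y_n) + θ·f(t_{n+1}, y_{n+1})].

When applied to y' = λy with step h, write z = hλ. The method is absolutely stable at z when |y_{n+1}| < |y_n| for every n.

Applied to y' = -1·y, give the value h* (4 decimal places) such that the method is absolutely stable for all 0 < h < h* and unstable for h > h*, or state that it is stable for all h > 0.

Test eqn y'=λy, z=hλ:
  y_{n+1} = y_n + z·[1/10·y_n + 9/10·y_{n+1}] ⇒ (1 − 9/10z)y_{n+1} = (1 + 1/10z)y_n
  so R(z) = (1 + 1/10z)/(1 − 9/10z).

Find x<0 with |R(x)|<1.
x=-0.78: |R|=0.5417
x=-2: |R|=0.2857
x=-10: |R|=0.0000
x=-100: |R|=0.0989
θ=9/10≥1/2 ⇒ |1+1/10x|<|1−9/10x| ∀x<0 ⇒ interval (−∞,0).

unbounded; (−∞, 0). Any h>0 works for λ=-1.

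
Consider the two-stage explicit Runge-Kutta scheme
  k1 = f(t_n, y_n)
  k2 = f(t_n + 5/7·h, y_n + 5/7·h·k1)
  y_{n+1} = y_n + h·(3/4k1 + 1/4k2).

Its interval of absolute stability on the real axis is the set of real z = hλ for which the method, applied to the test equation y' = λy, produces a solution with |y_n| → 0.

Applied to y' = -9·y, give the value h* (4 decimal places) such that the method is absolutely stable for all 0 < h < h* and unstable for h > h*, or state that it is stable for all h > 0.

With y'=λy (z=hλ):
  k1=λy_n ⇒ h·k1=z·y_n;  k2=λ(1+5/7z)y_n ⇒ h·k2=z(1+5/7z)y_n
  y_{n+1}/y_n = 1 + 3/4z + 1/4z(1+5/7z) = 1 + z + 5/28z²
  ⇒ R(z) = 1 + z + 5/28z².

Find x<0 with |R(x)|<1.
x=-1.3: |R|=0.0018
R=1: x+5/28x²=0 ⇒ x=−28/5=-5.6000; min R=1−1/(4·5/28)=-0.4000>−1
Confirm numerically:
  x=-5.272: |R|=0.69121 <1
  x=-4.935: |R|=0.41397 <1
  x=-4.204: |R|=0.04800 <1
  x=-2.702: |R|=0.39829 <1
  x=-6.137: |R|=1.58849 >1
  x=-5.977: |R|=1.40238 >1
So |R|<1 on (-5.6000, 0).

(-5.6000,0); λ=-9 ⇒ h* = (28/5)/9 = 0.6222.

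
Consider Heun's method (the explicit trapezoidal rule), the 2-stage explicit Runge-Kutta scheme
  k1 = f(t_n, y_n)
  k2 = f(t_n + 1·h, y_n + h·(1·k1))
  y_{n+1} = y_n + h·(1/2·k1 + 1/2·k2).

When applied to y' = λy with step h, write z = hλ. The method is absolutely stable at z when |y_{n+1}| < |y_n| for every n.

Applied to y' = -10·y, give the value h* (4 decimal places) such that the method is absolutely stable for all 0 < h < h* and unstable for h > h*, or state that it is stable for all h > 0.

Test eqn y'=λy, z=hλ:
  order 2, 2-stage ⇒ R(z)=1+z+z^2/2
  (e.g. R(-1.44)=0.59680, |R|=0.59680)

Solve |R(x)|<1 on ℝ⁻.
x=-1.44: |R|=0.5968
|R(-2.18)|=1.1962 |R(-1.04)|=0.5008 |R(-0.85)|=0.5112
Bisect:
  x_lo=-2.6158 |R|=1.8054  x_hi=-0.2267 |R|=0.7990
  mid=-1.42127 |R|=0.58874 →hi
  mid=-2.01855 |R|=1.01872 →lo
  mid=-1.71991 |R|=0.75914 →hi
  mid=-1.86923 |R|=0.87778 →hi
  mid=-1.94389 |R|=0.94546 →hi
  mid=-1.98122 |R|=0.98140 →hi
  mid=-1.99988 |R|=0.99988 →hi
  mid=-2.00922 |R|=1.00926 →lo
  mid=-2.00455 |R|=1.00456 →lo
  ...
  [-2.00003,-1.99988] ⇒ x*=-2.0000
Stable set (-2.0000, 0).

(-2.0000,0); λ=-10 ⇒ h* = 0.2000.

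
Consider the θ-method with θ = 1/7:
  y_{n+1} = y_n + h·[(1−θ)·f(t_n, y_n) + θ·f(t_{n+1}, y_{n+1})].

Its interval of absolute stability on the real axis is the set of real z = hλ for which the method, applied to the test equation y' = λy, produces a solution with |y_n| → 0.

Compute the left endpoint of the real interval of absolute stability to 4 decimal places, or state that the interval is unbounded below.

On y'=λy, z=hλ:
  y_{n+1} = y_n + z·[6/7·y_n + 1/7·y_{n+1}] ⇒ (1 − 1/7z)y_{n+1} = (1 + 6/7z)y_n
  so R(z) = (1 + 6/7z)/(1 − 1/7z).

Find x<0 with |R(x)|<1.
x=-1.58: |R|=0.2890
R=−1: 1+6/7x = −1+1/7x ⇒ -5/7x=2 ⇒ x=2/(-5/7)=-2.8000
Confirm numerically:
  x=-2.340: |R|=0.75375 <1
  x=-1.774: |R|=0.41532 <1
  x=-1.365: |R|=0.14226 <1
  x=-3.270: |R|=1.22882 >1
  x=-3.238: |R|=1.21391 >1
  x=-2.946: |R|=1.07340 >1
Interval (-2.8000, 0).

z* = -2.8000.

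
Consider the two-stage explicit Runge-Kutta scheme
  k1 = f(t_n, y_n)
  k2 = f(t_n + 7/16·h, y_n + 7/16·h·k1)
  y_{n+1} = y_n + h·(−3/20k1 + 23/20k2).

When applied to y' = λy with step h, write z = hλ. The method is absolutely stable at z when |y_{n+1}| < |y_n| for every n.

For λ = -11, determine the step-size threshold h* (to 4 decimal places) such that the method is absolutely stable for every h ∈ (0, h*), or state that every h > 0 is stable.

Test eqn y'=λy, z=hλ:
  k1=λy_n ⇒ h·k1=z·y_n;  k2=λ(1+7/16z)y_n ⇒ h·k2=z(1+7/16z)y_n
  y_{n+1}/y_n = 1 − 3/20z + 23/20z(1+7/16z) = 1 + z + 161/320z²
  Hence R(z) = 1 + z + 161/320z².

Boundary: |R(x)|=1, x<0.
x=-0.85: |R|=0.5135
R=1: x+161/320x²=0 ⇒ x=−320/161=-1.9876; min R=1−1/(4·161/320)=0.5031>−1
Confirm numerically:
  x=-1.291: |R|=0.54755 <1
  x=-1.159: |R|=0.51684 <1
  x=-0.894: |R|=0.50812 <1
  x=-2.390: |R|=1.48390 >1
  x=-2.371: |R|=1.45739 >1
Interval (-1.9876, 0).

(-1.9876,0); λ=-11 ⇒ h* = (320/161)/11 = 0.1807.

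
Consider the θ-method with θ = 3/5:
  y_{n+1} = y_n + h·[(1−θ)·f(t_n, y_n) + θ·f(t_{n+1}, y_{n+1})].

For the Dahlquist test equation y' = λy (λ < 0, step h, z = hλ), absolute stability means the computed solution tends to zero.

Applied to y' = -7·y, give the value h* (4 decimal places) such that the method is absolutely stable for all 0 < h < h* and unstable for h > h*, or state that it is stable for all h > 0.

unbounded; (−∞, 0). Any h>0 works for λ=-7.

Set f=λy, z=hλ:
  y_{n+1} = y_n + z·[2/5·y_n + 3/5·y_{n+1}] ⇒ (1 − 3/5z)y_{n+1} = (1 + 2/5z)y_n
  Hence R(z) = (1 + 2/5z)/(1 − 3/5z).

Need |R(x)|<1, x<0.
x=-1.13: |R|=0.3266
x=-2: |R|=0.0909
x=-10: |R|=0.4286
x=-100: |R|=0.6393
θ=3/5≥1/2 ⇒ |1+2/5x|<|1−3/5x| ∀x<0 ⇒ stable on all of ℝ⁻.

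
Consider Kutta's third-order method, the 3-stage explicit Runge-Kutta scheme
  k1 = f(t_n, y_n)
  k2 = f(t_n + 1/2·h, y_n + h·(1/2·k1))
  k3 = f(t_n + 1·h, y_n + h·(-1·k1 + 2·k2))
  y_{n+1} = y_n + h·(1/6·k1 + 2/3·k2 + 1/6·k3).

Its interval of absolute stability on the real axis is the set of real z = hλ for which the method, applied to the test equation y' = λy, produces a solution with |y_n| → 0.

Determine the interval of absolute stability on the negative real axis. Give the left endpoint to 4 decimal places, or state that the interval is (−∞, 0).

z∈(-2.5127,0).

Test eqn y'=λy, z=hλ:
  order 3, 3-stage ⇒ R(z)=1+z+z^2/2+z^3/6
  (e.g. R(-0.63)=0.52678, |R|=0.52678)

Boundary: |R(x)|=1, x<0.
x=-0.63: |R|=0.5268
|R(-2.75)|=1.4349 |R(-2.19)|=0.5425 |R(-0.89)|=0.3886
Bisect:
  x_lo=-2.8378 |R|=1.6200  x_hi=-0.2846 |R|=0.7521
  mid=-1.56117 |R|=0.02329 →hi
  mid=-2.19947 |R|=0.55402 →hi
  mid=-2.51862 |R|=1.00968 →lo
  mid=-2.35905 |R|=0.76455 →hi
  mid=-2.43883 |R|=0.88254 →hi
  mid=-2.47873 |R|=0.94493 →hi
  mid=-2.49867 |R|=0.97701 →hi
  mid=-2.50865 |R|=0.99327 →hi
  mid=-2.51363 |R|=1.00146 →lo
  ...
  [-2.51285,-2.51270] ⇒ x*=-2.5127
So |R|<1 on (-2.5127, 0).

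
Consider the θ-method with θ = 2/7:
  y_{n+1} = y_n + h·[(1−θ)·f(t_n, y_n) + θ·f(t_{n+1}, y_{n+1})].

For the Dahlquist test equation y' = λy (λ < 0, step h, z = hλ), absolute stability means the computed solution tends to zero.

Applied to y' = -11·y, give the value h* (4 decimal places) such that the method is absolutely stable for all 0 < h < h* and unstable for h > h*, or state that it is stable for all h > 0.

With y'=λy (z=hλ):
  y_{n+1} = y_n + z·[5/7·y_n + 2/7·y_{n+1}] ⇒ (1 − 2/7z)y_{n+1} = (1 + 5/7z)y_n
  ⇒ R(z) = (1 + 5/7z)/(1 − 2/7z).

Boundary: |R(x)|=1, x<0.
x=-0.47: |R|=0.5856
R=−1: 1+5/7x = −1+2/7x ⇒ -3/7x=2 ⇒ x=2/(-3/7)=-4.6667
Confirm numerically:
  x=-4.521: |R|=0.97276 <1
  x=-3.128: |R|=0.65178 <1
  x=-2.078: |R|=0.30387 <1
  x=-1.916: |R|=0.23818 <1
  x=-5.127: |R|=1.08004 >1
  x=-5.124: |R|=1.07955 >1
  x=-4.881: |R|=1.03836 >1
Stable set (-4.6667, 0).

(-4.6667,0); λ=-11 ⇒ h* = (14/3)/11 = 0.4242.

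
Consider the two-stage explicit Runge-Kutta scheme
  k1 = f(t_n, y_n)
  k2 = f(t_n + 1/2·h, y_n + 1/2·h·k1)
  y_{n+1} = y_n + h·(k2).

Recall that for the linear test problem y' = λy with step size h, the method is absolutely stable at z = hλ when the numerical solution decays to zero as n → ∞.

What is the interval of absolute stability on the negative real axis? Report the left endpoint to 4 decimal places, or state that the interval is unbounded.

On y'=λy, z=hλ:
  k1=λy_n ⇒ h·k1=z·y_n;  k2=λ(1+1/2z)y_n ⇒ h·k2=z(1+1/2z)y_n
  y_{n+1}/y_n = 1 + z(1+1/2z) = 1 + z + 1/2z²
  ⇒ R(z) = 1 + z + 1/2z².

Find x<0 with |R(x)|<1.
x=-1.64: |R|=0.7048
R=1: x+1/2x²=0 ⇒ x=−2=-2.0000; min R=1−1/(4·1/2)=0.5000>−1
Confirm numerically:
  x=-1.607: |R|=0.68422 <1
  x=-1.198: |R|=0.51960 <1
  x=-1.104: |R|=0.50541 <1
  x=-2.437: |R|=1.53248 >1
  x=-2.185: |R|=1.20211 >1
Stable set (-2.0000, 0).

(-2.0000, 0).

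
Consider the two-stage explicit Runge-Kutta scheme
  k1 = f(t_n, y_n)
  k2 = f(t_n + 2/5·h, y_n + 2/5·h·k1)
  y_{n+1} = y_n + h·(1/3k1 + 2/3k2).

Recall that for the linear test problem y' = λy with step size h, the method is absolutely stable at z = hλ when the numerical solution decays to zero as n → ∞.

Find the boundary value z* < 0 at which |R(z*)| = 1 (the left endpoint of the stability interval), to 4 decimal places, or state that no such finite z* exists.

Set f=λy, z=hλ:
  k1=λy_n ⇒ h·k1=z·y_n;  k2=λ(1+2/5z)y_n ⇒ h·k2=z(1+2/5z)y_n
  y_{n+1}/y_n = 1 + 1/3z + 2/3z(1+2/5z) = 1 + z + 4/15z²
  so R(z) = 1 + z + 4/15z².

Find x<0 with |R(x)|<1.
x=-0.63: |R|=0.4758
R=1: x+4/15x²=0 ⇒ x=−15/4=-3.7500; min R=1−1/(4·4/15)=0.0625>−1
Confirm numerically:
  x=-3.109: |R|=0.46857 <1
  x=-2.932: |R|=0.36043 <1
  x=-2.393: |R|=0.13405 <1
  x=-1.739: |R|=0.06743 <1
  x=-4.184: |R|=1.48423 >1
  x=-4.097: |R|=1.37911 >1
Stable set (-3.7500, 0).

z* = -3.7500.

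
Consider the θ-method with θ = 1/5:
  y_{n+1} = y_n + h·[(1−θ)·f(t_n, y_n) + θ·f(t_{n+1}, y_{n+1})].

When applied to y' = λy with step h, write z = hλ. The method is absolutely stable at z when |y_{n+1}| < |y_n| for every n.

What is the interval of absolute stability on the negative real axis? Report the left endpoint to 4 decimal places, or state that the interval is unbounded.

Set f=λy, z=hλ:
  y_{n+1} = y_n + z·[4/5·y_n + 1/5·y_{n+1}] ⇒ (1 − 1/5z)y_{n+1} = (1 + 4/5z)y_n
  R(z) = (1 + 4/5z)/(1 − 1/5z).

Find x<0 with |R(x)|<1.
x=-0.72: |R|=0.3706
R=−1: 1+4/5x = −1+1/5x ⇒ -3/5x=2 ⇒ x=2/(-3/5)=-3.3333
Confirm numerically:
  x=-2.110: |R|=0.48383 <1
  x=-1.699: |R|=0.26810 <1
  x=-1.495: |R|=0.15089 <1
  x=-3.761: |R|=1.14644 >1
  x=-3.595: |R|=1.09133 >1
  x=-3.463: |R|=1.04596 >1
Interval (-3.3333, 0).

z∈(-3.3333,0).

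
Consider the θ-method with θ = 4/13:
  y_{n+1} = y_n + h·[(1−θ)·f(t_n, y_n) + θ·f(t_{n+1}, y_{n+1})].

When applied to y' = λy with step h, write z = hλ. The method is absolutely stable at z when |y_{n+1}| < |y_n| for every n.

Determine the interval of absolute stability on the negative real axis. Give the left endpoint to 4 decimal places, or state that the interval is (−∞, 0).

With y'=λy (z=hλ):
  y_{n+1} = y_n + z·[9/13·y_n + 4/13·y_{n+1}] ⇒ (1 − 4/13z)y_{n+1} = (1 + 9/13z)y_n
  R(z) = (1 + 9/13z)/(1 − 4/13z).

Need |R(x)|<1, x<0.
x=-1.04: |R|=0.2121
R=−1: 1+9/13x = −1+4/13x ⇒ -5/13x=2 ⇒ x=2/(-5/13)=-5.2000
Confirm numerically:
  x=-4.746: |R|=0.92903 <1
  x=-4.324: |R|=0.85543 <1
  x=-3.603: |R|=0.70870 <1
  x=-2.244: |R|=0.32745 <1
  x=-5.752: |R|=1.07665 >1
  x=-5.578: |R|=1.05352 >1
Stable set (-5.2000, 0).

(-5.2000, 0).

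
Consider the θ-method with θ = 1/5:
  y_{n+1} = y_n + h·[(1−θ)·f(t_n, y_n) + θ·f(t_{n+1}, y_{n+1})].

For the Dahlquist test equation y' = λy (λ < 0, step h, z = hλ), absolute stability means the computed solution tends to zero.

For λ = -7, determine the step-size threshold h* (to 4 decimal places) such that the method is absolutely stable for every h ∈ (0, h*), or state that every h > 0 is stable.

(-3.3333,0); λ=-7 ⇒ h* = (10/3)/7 = 0.4762.

With y'=λy (z=hλ):
  y_{n+1} = y_n + z·[4/5·y_n + 1/5·y_{n+1}] ⇒ (1 − 1/5z)y_{n+1} = (1 + 4/5z)y_n
  R(z) = (1 + 4/5z)/(1 − 1/5z).

Boundary: |R(x)|=1, x<0.
x=-1.62: |R|=0.2236
R=−1: 1+4/5x = −1+1/5x ⇒ -3/5x=2 ⇒ x=2/(-3/5)=-3.3333
Confirm numerically:
  x=-3.307: |R|=0.99049 <1
  x=-2.921: |R|=0.84383 <1
  x=-2.813: |R|=0.80020 <1
  x=-3.870: |R|=1.18151 >1
  x=-3.750: |R|=1.14286 >1
Stable set (-3.3333, 0).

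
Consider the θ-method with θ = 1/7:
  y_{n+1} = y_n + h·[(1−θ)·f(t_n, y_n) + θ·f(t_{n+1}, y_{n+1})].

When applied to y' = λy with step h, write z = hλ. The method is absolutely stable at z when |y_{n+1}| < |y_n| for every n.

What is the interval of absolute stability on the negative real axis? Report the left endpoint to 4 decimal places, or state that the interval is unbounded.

z∈(-2.8000,0).

Set f=λy, z=hλ:
  y_{n+1} = y_n + z·[6/7·y_n + 1/7·y_{n+1}] ⇒ (1 − 1/7z)y_{n+1} = (1 + 6/7z)y_n
  Hence R(z) = (1 + 6/7z)/(1 − 1/7z).

Find x<0 with |R(x)|<1.
x=-0.4: |R|=0.6216
R=−1: 1+6/7x = −1+1/7x ⇒ -5/7x=2 ⇒ x=2/(-5/7)=-2.8000
Confirm numerically:
  x=-2.155: |R|=0.64773 <1
  x=-1.790: |R|=0.42548 <1
  x=-1.468: |R|=0.21351 <1
  x=-1.260: |R|=0.06780 <1
  x=-3.338: |R|=1.26021 >1
  x=-3.130: |R|=1.16288 >1
  x=-3.118: |R|=1.15715 >1
So |R|<1 on (-2.8000, 0).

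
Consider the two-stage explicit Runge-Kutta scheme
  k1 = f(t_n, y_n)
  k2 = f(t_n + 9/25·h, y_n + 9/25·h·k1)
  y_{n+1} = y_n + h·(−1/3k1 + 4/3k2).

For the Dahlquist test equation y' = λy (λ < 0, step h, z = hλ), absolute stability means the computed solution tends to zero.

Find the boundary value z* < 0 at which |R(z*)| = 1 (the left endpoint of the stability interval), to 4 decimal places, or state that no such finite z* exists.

z* = -2.0833.

On y'=λy, z=hλ:
  k1=λy_n ⇒ h·k1=z·y_n;  k2=λ(1+9/25z)y_n ⇒ h·k2=z(1+9/25z)y_n
  y_{n+1}/y_n = 1 − 1/3z + 4/3z(1+9/25z) = 1 + z + 12/25z²
  ⇒ R(z) = 1 + z + 12/25z².

Boundary: |R(x)|=1, x<0.
x=-1.63: |R|=0.6453
R=1: x+12/25x²=0 ⇒ x=−25/12=-2.0833; min R=1−1/(4·12/25)=0.4792>−1
Confirm numerically:
  x=-1.840: |R|=0.78509 <1
  x=-1.747: |R|=0.71796 <1
  x=-1.136: |R|=0.48344 <1
  x=-1.060: |R|=0.47933 <1
  x=-2.640: |R|=1.70541 >1
  x=-2.272: |R|=1.20575 >1
  x=-2.113: |R|=1.03009 >1
Stable set (-2.0833, 0).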